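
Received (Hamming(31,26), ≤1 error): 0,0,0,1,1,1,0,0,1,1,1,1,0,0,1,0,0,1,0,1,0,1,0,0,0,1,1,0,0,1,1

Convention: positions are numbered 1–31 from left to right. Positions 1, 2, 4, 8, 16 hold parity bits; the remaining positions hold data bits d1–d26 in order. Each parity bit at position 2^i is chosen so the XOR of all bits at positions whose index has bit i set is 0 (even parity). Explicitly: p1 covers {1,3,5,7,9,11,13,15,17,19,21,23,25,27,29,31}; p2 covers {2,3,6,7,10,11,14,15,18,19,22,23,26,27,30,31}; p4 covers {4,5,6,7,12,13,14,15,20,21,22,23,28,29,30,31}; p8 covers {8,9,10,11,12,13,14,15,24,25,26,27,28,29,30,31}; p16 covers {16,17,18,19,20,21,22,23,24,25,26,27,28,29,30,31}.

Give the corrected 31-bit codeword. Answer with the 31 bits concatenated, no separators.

0001110011110010010101000111011

s1 (pos 1,3,5,7,9,11,13,15,17,19,21,23,25,27,29,31): 0⊕0⊕1⊕0⊕1⊕1⊕0⊕1⊕0⊕0⊕0⊕0⊕0⊕1⊕0⊕1 = 0
s2 (pos 2,3,6,7,10,11,14,15,18,19,22,23,26,27,30,31): 0⊕0⊕1⊕0⊕1⊕1⊕0⊕1⊕1⊕0⊕1⊕0⊕1⊕1⊕1⊕1 = 0
s4 (pos 4,5,6,7,12,13,14,15,20,21,22,23,28,29,30,31): 1⊕1⊕1⊕0⊕1⊕0⊕0⊕1⊕1⊕0⊕1⊕0⊕0⊕0⊕1⊕1 = 1
s8 (pos 8,9,10,11,12,13,14,15,24,25,26,27,28,29,30,31): 0⊕1⊕1⊕1⊕1⊕0⊕0⊕1⊕0⊕0⊕1⊕1⊕0⊕0⊕1⊕1 = 1
s16 (pos 16,17,18,19,20,21,22,23,24,25,26,27,28,29,30,31): 0⊕0⊕1⊕0⊕1⊕0⊕1⊕0⊕0⊕0⊕1⊕1⊕0⊕0⊕1⊕1 = 1
Syndrome s16…s1 = 11100 → error at position 28.
Flip position 28: 0001110011110010010101000110011 → 0001110011110010010101000111011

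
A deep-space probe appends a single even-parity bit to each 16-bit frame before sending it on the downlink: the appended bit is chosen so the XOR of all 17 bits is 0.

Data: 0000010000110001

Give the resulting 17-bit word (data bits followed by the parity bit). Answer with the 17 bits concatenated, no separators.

00000100001100010

XOR of the 16 data bits: 0⊕0⊕0⊕0⊕0⊕1⊕0⊕0⊕0⊕0⊕1⊕1⊕0⊕0⊕0⊕1 = 0
Parity bit = 0 (so all 17 bits XOR to 0).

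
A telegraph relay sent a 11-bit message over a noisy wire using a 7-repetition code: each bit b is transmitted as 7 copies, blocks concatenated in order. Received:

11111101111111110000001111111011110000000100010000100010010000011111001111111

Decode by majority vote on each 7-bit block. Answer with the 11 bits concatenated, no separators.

Block 1 (1111110): 6 ones → 1
Block 2 (1111111): 7 ones → 1
Block 3 (1100000): 2 ones → 0
Block 4 (0111111): 6 ones → 1
Block 5 (1011110): 5 ones → 1
Block 6 (0000001): 1 one → 0
Block 7 (0001000): 1 one → 0
Block 8 (0100010): 2 ones → 0
Block 9 (0100000): 1 one → 0
Block 10 (1111100): 5 ones → 1
Block 11 (1111111): 7 ones → 1

11011000011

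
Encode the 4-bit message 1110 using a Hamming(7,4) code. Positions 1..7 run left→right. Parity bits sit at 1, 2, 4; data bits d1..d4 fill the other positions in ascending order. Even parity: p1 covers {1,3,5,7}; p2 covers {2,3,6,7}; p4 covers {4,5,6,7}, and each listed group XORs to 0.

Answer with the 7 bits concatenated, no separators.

Place data at non-parity positions: p1 p2 1 p4 1 1 0
p1 (pos 1,3,5,7): XOR of data positions = 1⊕1⊕0 = 0
p2 (pos 2,3,6,7): XOR of data positions = 1⊕1⊕0 = 0
p4 (pos 4,5,6,7): XOR of data positions = 1⊕1⊕0 = 0
Codeword: 0010110

0010110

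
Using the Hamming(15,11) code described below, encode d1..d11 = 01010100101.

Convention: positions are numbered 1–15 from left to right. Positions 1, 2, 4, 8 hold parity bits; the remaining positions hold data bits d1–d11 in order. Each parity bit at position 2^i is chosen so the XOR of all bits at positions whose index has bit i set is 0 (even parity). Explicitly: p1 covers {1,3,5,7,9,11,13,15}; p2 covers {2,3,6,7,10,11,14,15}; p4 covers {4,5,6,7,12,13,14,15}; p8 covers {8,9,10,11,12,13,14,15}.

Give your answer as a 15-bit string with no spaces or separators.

010010110100101

Place data at non-parity positions: p1 p2 0 p4 1 0 1 p8 0 1 0 0 1 0 1
p1 (pos 1,3,5,7,9,11,13,15): XOR of data positions = 0⊕1⊕1⊕0⊕0⊕1⊕1 = 0
p2 (pos 2,3,6,7,10,11,14,15): XOR of data positions = 0⊕0⊕1⊕1⊕0⊕0⊕1 = 1
p4 (pos 4,5,6,7,12,13,14,15): XOR of data positions = 1⊕0⊕1⊕0⊕1⊕0⊕1 = 0
p8 (pos 8,9,10,11,12,13,14,15): XOR of data positions = 0⊕1⊕0⊕0⊕1⊕0⊕1 = 1
Codeword: 010010110100101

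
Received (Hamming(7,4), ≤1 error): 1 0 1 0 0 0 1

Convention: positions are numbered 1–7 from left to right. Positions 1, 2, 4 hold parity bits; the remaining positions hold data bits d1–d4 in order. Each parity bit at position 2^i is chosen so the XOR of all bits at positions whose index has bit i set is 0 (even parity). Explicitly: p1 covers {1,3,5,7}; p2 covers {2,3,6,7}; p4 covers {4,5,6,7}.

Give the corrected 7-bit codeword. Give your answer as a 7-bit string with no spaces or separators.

1010101

s1 (pos 1,3,5,7): 1⊕1⊕0⊕1 = 1
s2 (pos 2,3,6,7): 0⊕1⊕0⊕1 = 0
s4 (pos 4,5,6,7): 0⊕0⊕0⊕1 = 1
Syndrome s4…s1 = 101 → error at position 5.
Flip position 5: 1010001 → 1010101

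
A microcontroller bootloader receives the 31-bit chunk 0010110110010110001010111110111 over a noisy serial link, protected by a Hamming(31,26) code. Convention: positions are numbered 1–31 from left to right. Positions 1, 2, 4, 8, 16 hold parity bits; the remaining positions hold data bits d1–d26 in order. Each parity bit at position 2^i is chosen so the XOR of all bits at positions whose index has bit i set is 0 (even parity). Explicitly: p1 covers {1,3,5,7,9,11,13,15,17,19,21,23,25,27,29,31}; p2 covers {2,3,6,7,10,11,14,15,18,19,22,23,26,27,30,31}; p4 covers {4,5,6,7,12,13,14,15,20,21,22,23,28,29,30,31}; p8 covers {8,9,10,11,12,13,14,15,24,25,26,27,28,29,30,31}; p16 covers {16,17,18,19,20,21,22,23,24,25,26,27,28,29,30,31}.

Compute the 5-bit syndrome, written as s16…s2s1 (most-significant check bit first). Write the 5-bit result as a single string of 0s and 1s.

00001

s1 (pos 1,3,5,7,9,11,13,15,17,19,21,23,25,27,29,31): 0⊕1⊕1⊕0⊕1⊕0⊕0⊕1⊕0⊕1⊕1⊕1⊕1⊕1⊕1⊕1 = 1
s2 (pos 2,3,6,7,10,11,14,15,18,19,22,23,26,27,30,31): 0⊕1⊕1⊕0⊕0⊕0⊕1⊕1⊕0⊕1⊕0⊕1⊕1⊕1⊕1⊕1 = 0
s4 (pos 4,5,6,7,12,13,14,15,20,21,22,23,28,29,30,31): 0⊕1⊕1⊕0⊕1⊕0⊕1⊕1⊕0⊕1⊕0⊕1⊕0⊕1⊕1⊕1 = 0
s8 (pos 8,9,10,11,12,13,14,15,24,25,26,27,28,29,30,31): 1⊕1⊕0⊕0⊕1⊕0⊕1⊕1⊕1⊕1⊕1⊕1⊕0⊕1⊕1⊕1 = 0
s16 (pos 16,17,18,19,20,21,22,23,24,25,26,27,28,29,30,31): 0⊕0⊕0⊕1⊕0⊕1⊕0⊕1⊕1⊕1⊕1⊕1⊕0⊕1⊕1⊕1 = 0
Syndrome s16…s1 = 00001 → error at position 1.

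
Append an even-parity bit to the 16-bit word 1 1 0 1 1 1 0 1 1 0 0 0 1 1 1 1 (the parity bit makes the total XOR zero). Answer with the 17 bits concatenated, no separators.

11011101100011111

XOR of the 16 data bits: 1⊕1⊕0⊕1⊕1⊕1⊕0⊕1⊕1⊕0⊕0⊕0⊕1⊕1⊕1⊕1 = 1
Parity bit = 1 (so all 17 bits XOR to 0).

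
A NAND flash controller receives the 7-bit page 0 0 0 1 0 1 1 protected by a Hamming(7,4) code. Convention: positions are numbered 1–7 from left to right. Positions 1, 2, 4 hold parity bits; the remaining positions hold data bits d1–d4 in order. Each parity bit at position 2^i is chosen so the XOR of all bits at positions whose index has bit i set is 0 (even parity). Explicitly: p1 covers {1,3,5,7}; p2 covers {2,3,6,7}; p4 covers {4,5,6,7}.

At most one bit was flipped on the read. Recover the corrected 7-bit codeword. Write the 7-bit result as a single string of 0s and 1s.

s1 (pos 1,3,5,7): 0⊕0⊕0⊕1 = 1
s2 (pos 2,3,6,7): 0⊕0⊕1⊕1 = 0
s4 (pos 4,5,6,7): 1⊕0⊕1⊕1 = 1
Syndrome s4…s1 = 101 → error at position 5.
Flip position 5: 0001011 → 0001111

0001111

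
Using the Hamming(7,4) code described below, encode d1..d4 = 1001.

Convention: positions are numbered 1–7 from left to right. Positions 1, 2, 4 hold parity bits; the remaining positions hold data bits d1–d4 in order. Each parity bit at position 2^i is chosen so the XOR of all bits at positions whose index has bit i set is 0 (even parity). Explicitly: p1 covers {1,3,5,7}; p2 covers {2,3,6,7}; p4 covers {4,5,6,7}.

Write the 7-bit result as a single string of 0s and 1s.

Place data at non-parity positions: p1 p2 1 p4 0 0 1
p1 (pos 1,3,5,7): XOR of data positions = 1⊕0⊕1 = 0
p2 (pos 2,3,6,7): XOR of data positions = 1⊕0⊕1 = 0
p4 (pos 4,5,6,7): XOR of data positions = 0⊕0⊕1 = 1
Codeword: 0011001

0011001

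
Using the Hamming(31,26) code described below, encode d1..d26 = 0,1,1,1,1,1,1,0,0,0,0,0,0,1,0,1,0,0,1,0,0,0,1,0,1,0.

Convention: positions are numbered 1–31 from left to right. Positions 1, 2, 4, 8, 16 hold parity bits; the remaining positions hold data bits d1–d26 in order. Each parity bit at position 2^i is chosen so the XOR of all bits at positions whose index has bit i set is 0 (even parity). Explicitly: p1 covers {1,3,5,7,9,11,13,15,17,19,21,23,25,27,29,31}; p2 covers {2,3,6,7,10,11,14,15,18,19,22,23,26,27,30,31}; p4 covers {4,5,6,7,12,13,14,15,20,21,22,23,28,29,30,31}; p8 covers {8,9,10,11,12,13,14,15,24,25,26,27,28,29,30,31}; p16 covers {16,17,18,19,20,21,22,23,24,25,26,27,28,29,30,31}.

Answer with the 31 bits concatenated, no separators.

Place data at non-parity positions: p1 p2 0 p4 1 1 1 p8 1 1 1 0 0 0 0 p16 0 0 1 0 1 0 0 1 0 0 0 1 0 1 0
p1 (pos 1,3,5,7,9,11,13,15,17,19,21,23,25,27,29,31): XOR of data positions = 0⊕1⊕1⊕1⊕1⊕0⊕0⊕0⊕1⊕1⊕0⊕0⊕0⊕0⊕0 = 0
p2 (pos 2,3,6,7,10,11,14,15,18,19,22,23,26,27,30,31): XOR of data positions = 0⊕1⊕1⊕1⊕1⊕0⊕0⊕0⊕1⊕0⊕0⊕0⊕0⊕1⊕0 = 0
p4 (pos 4,5,6,7,12,13,14,15,20,21,22,23,28,29,30,31): XOR of data positions = 1⊕1⊕1⊕0⊕0⊕0⊕0⊕0⊕1⊕0⊕0⊕1⊕0⊕1⊕0 = 0
p8 (pos 8,9,10,11,12,13,14,15,24,25,26,27,28,29,30,31): XOR of data positions = 1⊕1⊕1⊕0⊕0⊕0⊕0⊕1⊕0⊕0⊕0⊕1⊕0⊕1⊕0 = 0
p16 (pos 16,17,18,19,20,21,22,23,24,25,26,27,28,29,30,31): XOR of data positions = 0⊕0⊕1⊕0⊕1⊕0⊕0⊕1⊕0⊕0⊕0⊕1⊕0⊕1⊕0 = 1
Codeword: 0000111011100001001010010001010

0000111011100001001010010001010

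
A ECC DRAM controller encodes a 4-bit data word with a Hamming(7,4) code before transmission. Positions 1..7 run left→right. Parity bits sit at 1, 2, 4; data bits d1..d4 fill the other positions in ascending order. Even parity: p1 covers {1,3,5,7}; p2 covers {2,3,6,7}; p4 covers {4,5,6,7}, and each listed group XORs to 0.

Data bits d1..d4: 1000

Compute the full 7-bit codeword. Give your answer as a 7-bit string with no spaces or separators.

1110000

Place data at non-parity positions: p1 p2 1 p4 0 0 0
p1 (pos 1,3,5,7): XOR of data positions = 1⊕0⊕0 = 1
p2 (pos 2,3,6,7): XOR of data positions = 1⊕0⊕0 = 1
p4 (pos 4,5,6,7): XOR of data positions = 0⊕0⊕0 = 0
Codeword: 1110000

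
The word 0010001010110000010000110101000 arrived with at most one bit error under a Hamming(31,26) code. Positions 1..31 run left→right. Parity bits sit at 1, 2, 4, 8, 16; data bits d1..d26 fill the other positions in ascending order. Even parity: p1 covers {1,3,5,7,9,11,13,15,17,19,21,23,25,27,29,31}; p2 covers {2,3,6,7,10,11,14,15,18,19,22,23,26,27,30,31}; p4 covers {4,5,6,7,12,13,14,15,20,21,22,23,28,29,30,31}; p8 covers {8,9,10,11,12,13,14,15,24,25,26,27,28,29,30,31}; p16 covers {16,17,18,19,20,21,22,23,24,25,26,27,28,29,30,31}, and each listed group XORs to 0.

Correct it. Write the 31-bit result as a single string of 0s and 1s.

0010001010110000110000110101000

s1 (pos 1,3,5,7,9,11,13,15,17,19,21,23,25,27,29,31): 0⊕1⊕0⊕1⊕1⊕1⊕0⊕0⊕0⊕0⊕0⊕1⊕0⊕0⊕0⊕0 = 1
s2 (pos 2,3,6,7,10,11,14,15,18,19,22,23,26,27,30,31): 0⊕1⊕0⊕1⊕0⊕1⊕0⊕0⊕1⊕0⊕0⊕1⊕1⊕0⊕0⊕0 = 0
s4 (pos 4,5,6,7,12,13,14,15,20,21,22,23,28,29,30,31): 0⊕0⊕0⊕1⊕1⊕0⊕0⊕0⊕0⊕0⊕0⊕1⊕1⊕0⊕0⊕0 = 0
s8 (pos 8,9,10,11,12,13,14,15,24,25,26,27,28,29,30,31): 0⊕1⊕0⊕1⊕1⊕0⊕0⊕0⊕1⊕0⊕1⊕0⊕1⊕0⊕0⊕0 = 0
s16 (pos 16,17,18,19,20,21,22,23,24,25,26,27,28,29,30,31): 0⊕0⊕1⊕0⊕0⊕0⊕0⊕1⊕1⊕0⊕1⊕0⊕1⊕0⊕0⊕0 = 1
Syndrome s16…s1 = 10001 → error at position 17.
Flip position 17: 0010001010110000010000110101000 → 0010001010110000110000110101000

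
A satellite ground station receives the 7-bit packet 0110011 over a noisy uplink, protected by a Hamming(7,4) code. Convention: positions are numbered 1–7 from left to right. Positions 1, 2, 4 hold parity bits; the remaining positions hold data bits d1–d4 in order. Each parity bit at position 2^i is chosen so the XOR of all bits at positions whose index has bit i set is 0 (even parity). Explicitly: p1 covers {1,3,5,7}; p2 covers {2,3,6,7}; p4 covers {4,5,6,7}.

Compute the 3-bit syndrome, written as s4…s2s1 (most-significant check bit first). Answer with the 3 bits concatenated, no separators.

s1 (pos 1,3,5,7): 0⊕1⊕0⊕1 = 0
s2 (pos 2,3,6,7): 1⊕1⊕1⊕1 = 0
s4 (pos 4,5,6,7): 0⊕0⊕1⊕1 = 0
Syndrome s4…s1 = 000 → no error.

000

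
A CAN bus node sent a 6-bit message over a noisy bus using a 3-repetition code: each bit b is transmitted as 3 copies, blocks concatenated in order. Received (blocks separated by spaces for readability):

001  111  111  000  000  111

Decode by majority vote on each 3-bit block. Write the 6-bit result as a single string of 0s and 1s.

Block 1 (001): 1 one → 0
Block 2 (111): 3 ones → 1
Block 3 (111): 3 ones → 1
Block 4 (000): 0 ones → 0
Block 5 (000): 0 ones → 0
Block 6 (111): 3 ones → 1

011001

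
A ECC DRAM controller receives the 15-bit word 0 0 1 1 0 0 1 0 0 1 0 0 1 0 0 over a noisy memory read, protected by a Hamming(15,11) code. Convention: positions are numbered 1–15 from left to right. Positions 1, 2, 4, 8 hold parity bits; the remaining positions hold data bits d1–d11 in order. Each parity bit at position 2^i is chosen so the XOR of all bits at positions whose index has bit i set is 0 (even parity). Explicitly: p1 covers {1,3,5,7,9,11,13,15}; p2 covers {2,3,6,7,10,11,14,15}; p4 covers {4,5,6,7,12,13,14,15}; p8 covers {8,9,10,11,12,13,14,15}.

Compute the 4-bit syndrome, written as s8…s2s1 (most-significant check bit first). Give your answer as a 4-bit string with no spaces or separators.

0111

s1 (pos 1,3,5,7,9,11,13,15): 0⊕1⊕0⊕1⊕0⊕0⊕1⊕0 = 1
s2 (pos 2,3,6,7,10,11,14,15): 0⊕1⊕0⊕1⊕1⊕0⊕0⊕0 = 1
s4 (pos 4,5,6,7,12,13,14,15): 1⊕0⊕0⊕1⊕0⊕1⊕0⊕0 = 1
s8 (pos 8,9,10,11,12,13,14,15): 0⊕0⊕1⊕0⊕0⊕1⊕0⊕0 = 0
Syndrome s8…s1 = 0111 → error at position 7.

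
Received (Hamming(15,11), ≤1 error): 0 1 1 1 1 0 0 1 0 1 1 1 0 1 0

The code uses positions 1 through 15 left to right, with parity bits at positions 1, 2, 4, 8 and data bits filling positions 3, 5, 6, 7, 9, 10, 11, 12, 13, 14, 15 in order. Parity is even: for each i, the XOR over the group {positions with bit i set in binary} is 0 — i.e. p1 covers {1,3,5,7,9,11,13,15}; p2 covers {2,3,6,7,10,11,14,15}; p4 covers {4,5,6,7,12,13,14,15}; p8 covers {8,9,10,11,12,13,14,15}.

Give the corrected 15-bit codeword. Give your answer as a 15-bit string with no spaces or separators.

011110010101010

s1 (pos 1,3,5,7,9,11,13,15): 0⊕1⊕1⊕0⊕0⊕1⊕0⊕0 = 1
s2 (pos 2,3,6,7,10,11,14,15): 1⊕1⊕0⊕0⊕1⊕1⊕1⊕0 = 1
s4 (pos 4,5,6,7,12,13,14,15): 1⊕1⊕0⊕0⊕1⊕0⊕1⊕0 = 0
s8 (pos 8,9,10,11,12,13,14,15): 1⊕0⊕1⊕1⊕1⊕0⊕1⊕0 = 1
Syndrome s8…s1 = 1011 → error at position 11.
Flip position 11: 011110010111010 → 011110010101010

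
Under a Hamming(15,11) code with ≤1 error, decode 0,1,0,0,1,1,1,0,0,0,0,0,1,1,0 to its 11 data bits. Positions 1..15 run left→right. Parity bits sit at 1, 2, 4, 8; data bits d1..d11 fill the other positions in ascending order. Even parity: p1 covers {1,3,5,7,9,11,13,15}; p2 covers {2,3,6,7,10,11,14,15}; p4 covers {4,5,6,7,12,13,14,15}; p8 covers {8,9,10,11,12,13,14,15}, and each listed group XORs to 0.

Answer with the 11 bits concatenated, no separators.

00110000110

s1 (pos 1,3,5,7,9,11,13,15): 0⊕0⊕1⊕1⊕0⊕0⊕1⊕0 = 1
s2 (pos 2,3,6,7,10,11,14,15): 1⊕0⊕1⊕1⊕0⊕0⊕1⊕0 = 0
s4 (pos 4,5,6,7,12,13,14,15): 0⊕1⊕1⊕1⊕0⊕1⊕1⊕0 = 1
s8 (pos 8,9,10,11,12,13,14,15): 0⊕0⊕0⊕0⊕0⊕1⊕1⊕0 = 0
Syndrome s8…s1 = 0101 → error at position 5.
Flip position 5: 010011100000110 → 010001100000110
Read data bits from positions 3,5,6,7,9,10,11,12,13,14,15: 00110000110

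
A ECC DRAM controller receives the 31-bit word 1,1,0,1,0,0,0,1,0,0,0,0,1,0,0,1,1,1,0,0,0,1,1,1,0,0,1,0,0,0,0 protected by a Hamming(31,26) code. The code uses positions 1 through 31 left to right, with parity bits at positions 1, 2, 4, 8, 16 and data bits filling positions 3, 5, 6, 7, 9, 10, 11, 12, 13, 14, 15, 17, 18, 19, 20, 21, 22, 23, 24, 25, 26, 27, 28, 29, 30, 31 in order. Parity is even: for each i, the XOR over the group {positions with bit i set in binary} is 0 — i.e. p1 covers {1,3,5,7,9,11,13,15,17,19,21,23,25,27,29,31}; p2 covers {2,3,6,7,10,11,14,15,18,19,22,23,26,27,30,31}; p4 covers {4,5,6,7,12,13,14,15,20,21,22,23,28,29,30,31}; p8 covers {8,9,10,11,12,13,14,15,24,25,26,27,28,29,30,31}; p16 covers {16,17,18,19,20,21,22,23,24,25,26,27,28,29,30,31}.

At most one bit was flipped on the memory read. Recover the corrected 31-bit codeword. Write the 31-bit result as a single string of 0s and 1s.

s1 (pos 1,3,5,7,9,11,13,15,17,19,21,23,25,27,29,31): 1⊕0⊕0⊕0⊕0⊕0⊕1⊕0⊕1⊕0⊕0⊕1⊕0⊕1⊕0⊕0 = 1
s2 (pos 2,3,6,7,10,11,14,15,18,19,22,23,26,27,30,31): 1⊕0⊕0⊕0⊕0⊕0⊕0⊕0⊕1⊕0⊕1⊕1⊕0⊕1⊕0⊕0 = 1
s4 (pos 4,5,6,7,12,13,14,15,20,21,22,23,28,29,30,31): 1⊕0⊕0⊕0⊕0⊕1⊕0⊕0⊕0⊕0⊕1⊕1⊕0⊕0⊕0⊕0 = 0
s8 (pos 8,9,10,11,12,13,14,15,24,25,26,27,28,29,30,31): 1⊕0⊕0⊕0⊕0⊕1⊕0⊕0⊕1⊕0⊕0⊕1⊕0⊕0⊕0⊕0 = 0
s16 (pos 16,17,18,19,20,21,22,23,24,25,26,27,28,29,30,31): 1⊕1⊕1⊕0⊕0⊕0⊕1⊕1⊕1⊕0⊕0⊕1⊕0⊕0⊕0⊕0 = 1
Syndrome s16…s1 = 10011 → error at position 19.
Flip position 19: 1101000100001001110001110010000 → 1101000100001001111001110010000

1101000100001001111001110010000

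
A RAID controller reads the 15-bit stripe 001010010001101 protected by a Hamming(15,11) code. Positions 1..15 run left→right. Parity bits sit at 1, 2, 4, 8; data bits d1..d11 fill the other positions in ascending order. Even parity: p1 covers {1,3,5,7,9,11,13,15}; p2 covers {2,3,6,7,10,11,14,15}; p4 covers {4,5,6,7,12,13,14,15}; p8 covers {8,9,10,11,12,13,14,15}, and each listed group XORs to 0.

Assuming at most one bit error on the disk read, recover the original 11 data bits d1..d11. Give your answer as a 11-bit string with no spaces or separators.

s1 (pos 1,3,5,7,9,11,13,15): 0⊕1⊕1⊕0⊕0⊕0⊕1⊕1 = 0
s2 (pos 2,3,6,7,10,11,14,15): 0⊕1⊕0⊕0⊕0⊕0⊕0⊕1 = 0
s4 (pos 4,5,6,7,12,13,14,15): 0⊕1⊕0⊕0⊕1⊕1⊕0⊕1 = 0
s8 (pos 8,9,10,11,12,13,14,15): 1⊕0⊕0⊕0⊕1⊕1⊕0⊕1 = 0
Syndrome s8…s1 = 0000 → no error.
Read data bits from positions 3,5,6,7,9,10,11,12,13,14,15: 11000001101

11000001101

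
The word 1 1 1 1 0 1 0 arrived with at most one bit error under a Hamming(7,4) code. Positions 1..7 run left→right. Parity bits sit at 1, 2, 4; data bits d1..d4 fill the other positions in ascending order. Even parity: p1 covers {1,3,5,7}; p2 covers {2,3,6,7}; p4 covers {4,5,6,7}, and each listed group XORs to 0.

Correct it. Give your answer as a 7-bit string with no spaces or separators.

1011010

s1 (pos 1,3,5,7): 1⊕1⊕0⊕0 = 0
s2 (pos 2,3,6,7): 1⊕1⊕1⊕0 = 1
s4 (pos 4,5,6,7): 1⊕0⊕1⊕0 = 0
Syndrome s4…s1 = 010 → error at position 2.
Flip position 2: 1111010 → 1011010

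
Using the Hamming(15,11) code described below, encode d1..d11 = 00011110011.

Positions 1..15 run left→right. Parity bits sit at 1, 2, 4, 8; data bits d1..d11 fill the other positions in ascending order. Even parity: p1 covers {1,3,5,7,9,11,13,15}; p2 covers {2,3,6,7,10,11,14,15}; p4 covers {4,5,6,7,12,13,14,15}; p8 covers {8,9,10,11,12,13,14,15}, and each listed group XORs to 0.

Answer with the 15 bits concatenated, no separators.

Place data at non-parity positions: p1 p2 0 p4 0 0 1 p8 1 1 1 0 0 1 1
p1 (pos 1,3,5,7,9,11,13,15): XOR of data positions = 0⊕0⊕1⊕1⊕1⊕0⊕1 = 0
p2 (pos 2,3,6,7,10,11,14,15): XOR of data positions = 0⊕0⊕1⊕1⊕1⊕1⊕1 = 1
p4 (pos 4,5,6,7,12,13,14,15): XOR of data positions = 0⊕0⊕1⊕0⊕0⊕1⊕1 = 1
p8 (pos 8,9,10,11,12,13,14,15): XOR of data positions = 1⊕1⊕1⊕0⊕0⊕1⊕1 = 1
Codeword: 010100111110011

010100111110011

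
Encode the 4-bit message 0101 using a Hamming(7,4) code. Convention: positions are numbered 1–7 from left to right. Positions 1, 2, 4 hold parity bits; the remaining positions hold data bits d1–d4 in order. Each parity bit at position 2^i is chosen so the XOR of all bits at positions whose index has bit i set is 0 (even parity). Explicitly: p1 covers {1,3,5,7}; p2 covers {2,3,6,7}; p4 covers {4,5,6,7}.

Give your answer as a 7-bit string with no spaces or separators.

0100101

Place data at non-parity positions: p1 p2 0 p4 1 0 1
p1 (pos 1,3,5,7): XOR of data positions = 0⊕1⊕1 = 0
p2 (pos 2,3,6,7): XOR of data positions = 0⊕0⊕1 = 1
p4 (pos 4,5,6,7): XOR of data positions = 1⊕0⊕1 = 0
Codeword: 0100101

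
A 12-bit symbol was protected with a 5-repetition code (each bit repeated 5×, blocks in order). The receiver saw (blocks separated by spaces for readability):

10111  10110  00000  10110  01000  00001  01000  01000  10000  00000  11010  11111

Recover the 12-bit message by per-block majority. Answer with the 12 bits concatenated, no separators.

110100000011

Block 1 (10111): 4 ones → 1
Block 2 (10110): 3 ones → 1
Block 3 (00000): 0 ones → 0
Block 4 (10110): 3 ones → 1
Block 5 (01000): 1 one → 0
Block 6 (00001): 1 one → 0
Block 7 (01000): 1 one → 0
Block 8 (01000): 1 one → 0
Block 9 (10000): 1 one → 0
Block 10 (00000): 0 ones → 0
Block 11 (11010): 3 ones → 1
Block 12 (11111): 5 ones → 1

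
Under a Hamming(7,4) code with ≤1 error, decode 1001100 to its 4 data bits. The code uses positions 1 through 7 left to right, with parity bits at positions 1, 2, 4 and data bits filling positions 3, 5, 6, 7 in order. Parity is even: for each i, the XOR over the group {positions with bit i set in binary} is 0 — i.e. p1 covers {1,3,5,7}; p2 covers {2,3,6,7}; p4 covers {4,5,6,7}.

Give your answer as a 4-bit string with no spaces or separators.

0100

s1 (pos 1,3,5,7): 1⊕0⊕1⊕0 = 0
s2 (pos 2,3,6,7): 0⊕0⊕0⊕0 = 0
s4 (pos 4,5,6,7): 1⊕1⊕0⊕0 = 0
Syndrome s4…s1 = 000 → no error.
Read data bits from positions 3,5,6,7: 0100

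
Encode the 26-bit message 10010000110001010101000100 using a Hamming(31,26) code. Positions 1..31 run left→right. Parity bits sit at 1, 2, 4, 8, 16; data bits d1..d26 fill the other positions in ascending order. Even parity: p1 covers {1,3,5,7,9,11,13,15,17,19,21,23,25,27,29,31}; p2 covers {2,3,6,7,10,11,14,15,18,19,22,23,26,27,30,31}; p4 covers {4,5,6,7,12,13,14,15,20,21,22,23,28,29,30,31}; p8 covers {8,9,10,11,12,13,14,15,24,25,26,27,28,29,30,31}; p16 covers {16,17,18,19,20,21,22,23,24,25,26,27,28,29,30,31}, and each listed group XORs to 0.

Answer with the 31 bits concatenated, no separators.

0110001000001101001010101000100

Place data at non-parity positions: p1 p2 1 p4 0 0 1 p8 0 0 0 0 1 1 0 p16 0 0 1 0 1 0 1 0 1 0 0 0 1 0 0
p1 (pos 1,3,5,7,9,11,13,15,17,19,21,23,25,27,29,31): XOR of data positions = 1⊕0⊕1⊕0⊕0⊕1⊕0⊕0⊕1⊕1⊕1⊕1⊕0⊕1⊕0 = 0
p2 (pos 2,3,6,7,10,11,14,15,18,19,22,23,26,27,30,31): XOR of data positions = 1⊕0⊕1⊕0⊕0⊕1⊕0⊕0⊕1⊕0⊕1⊕0⊕0⊕0⊕0 = 1
p4 (pos 4,5,6,7,12,13,14,15,20,21,22,23,28,29,30,31): XOR of data positions = 0⊕0⊕1⊕0⊕1⊕1⊕0⊕0⊕1⊕0⊕1⊕0⊕1⊕0⊕0 = 0
p8 (pos 8,9,10,11,12,13,14,15,24,25,26,27,28,29,30,31): XOR of data positions = 0⊕0⊕0⊕0⊕1⊕1⊕0⊕0⊕1⊕0⊕0⊕0⊕1⊕0⊕0 = 0
p16 (pos 16,17,18,19,20,21,22,23,24,25,26,27,28,29,30,31): XOR of data positions = 0⊕0⊕1⊕0⊕1⊕0⊕1⊕0⊕1⊕0⊕0⊕0⊕1⊕0⊕0 = 1
Codeword: 0110001000001101001010101000100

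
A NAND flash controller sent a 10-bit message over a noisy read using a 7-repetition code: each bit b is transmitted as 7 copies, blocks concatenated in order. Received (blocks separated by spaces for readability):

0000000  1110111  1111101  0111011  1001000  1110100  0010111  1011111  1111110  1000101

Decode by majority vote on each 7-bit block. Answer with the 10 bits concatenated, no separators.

0111011110

Block 1 (0000000): 0 ones → 0
Block 2 (1110111): 6 ones → 1
Block 3 (1111101): 6 ones → 1
Block 4 (0111011): 5 ones → 1
Block 5 (1001000): 2 ones → 0
Block 6 (1110100): 4 ones → 1
Block 7 (0010111): 4 ones → 1
Block 8 (1011111): 6 ones → 1
Block 9 (1111110): 6 ones → 1
Block 10 (1000101): 3 ones → 0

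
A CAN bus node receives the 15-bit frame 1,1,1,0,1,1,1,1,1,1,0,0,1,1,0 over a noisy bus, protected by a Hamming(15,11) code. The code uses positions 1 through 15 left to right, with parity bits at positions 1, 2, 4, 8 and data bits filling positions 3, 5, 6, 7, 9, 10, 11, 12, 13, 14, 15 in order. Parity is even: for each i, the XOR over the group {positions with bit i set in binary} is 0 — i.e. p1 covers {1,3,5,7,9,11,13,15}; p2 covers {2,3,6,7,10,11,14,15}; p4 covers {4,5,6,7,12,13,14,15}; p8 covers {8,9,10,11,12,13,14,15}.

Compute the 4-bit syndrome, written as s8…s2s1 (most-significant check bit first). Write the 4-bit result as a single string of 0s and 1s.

s1 (pos 1,3,5,7,9,11,13,15): 1⊕1⊕1⊕1⊕1⊕0⊕1⊕0 = 0
s2 (pos 2,3,6,7,10,11,14,15): 1⊕1⊕1⊕1⊕1⊕0⊕1⊕0 = 0
s4 (pos 4,5,6,7,12,13,14,15): 0⊕1⊕1⊕1⊕0⊕1⊕1⊕0 = 1
s8 (pos 8,9,10,11,12,13,14,15): 1⊕1⊕1⊕0⊕0⊕1⊕1⊕0 = 1
Syndrome s8…s1 = 1100 → error at position 12.

1100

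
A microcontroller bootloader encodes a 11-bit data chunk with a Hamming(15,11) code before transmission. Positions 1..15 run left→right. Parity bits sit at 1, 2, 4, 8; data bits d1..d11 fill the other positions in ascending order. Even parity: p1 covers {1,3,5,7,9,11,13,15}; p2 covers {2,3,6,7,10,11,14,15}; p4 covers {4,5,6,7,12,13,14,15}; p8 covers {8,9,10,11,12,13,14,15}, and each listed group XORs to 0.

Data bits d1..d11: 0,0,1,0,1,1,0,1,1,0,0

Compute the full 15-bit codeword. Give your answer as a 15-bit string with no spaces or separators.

000101001101100

Place data at non-parity positions: p1 p2 0 p4 0 1 0 p8 1 1 0 1 1 0 0
p1 (pos 1,3,5,7,9,11,13,15): XOR of data positions = 0⊕0⊕0⊕1⊕0⊕1⊕0 = 0
p2 (pos 2,3,6,7,10,11,14,15): XOR of data positions = 0⊕1⊕0⊕1⊕0⊕0⊕0 = 0
p4 (pos 4,5,6,7,12,13,14,15): XOR of data positions = 0⊕1⊕0⊕1⊕1⊕0⊕0 = 1
p8 (pos 8,9,10,11,12,13,14,15): XOR of data positions = 1⊕1⊕0⊕1⊕1⊕0⊕0 = 0
Codeword: 000101001101100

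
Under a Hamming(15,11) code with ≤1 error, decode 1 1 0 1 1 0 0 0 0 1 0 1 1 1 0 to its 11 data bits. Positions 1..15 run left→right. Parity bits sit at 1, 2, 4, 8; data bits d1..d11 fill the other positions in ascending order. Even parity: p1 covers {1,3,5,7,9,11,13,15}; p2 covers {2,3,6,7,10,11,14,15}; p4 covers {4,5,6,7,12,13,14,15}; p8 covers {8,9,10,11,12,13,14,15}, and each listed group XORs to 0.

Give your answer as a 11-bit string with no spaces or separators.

s1 (pos 1,3,5,7,9,11,13,15): 1⊕0⊕1⊕0⊕0⊕0⊕1⊕0 = 1
s2 (pos 2,3,6,7,10,11,14,15): 1⊕0⊕0⊕0⊕1⊕0⊕1⊕0 = 1
s4 (pos 4,5,6,7,12,13,14,15): 1⊕1⊕0⊕0⊕1⊕1⊕1⊕0 = 1
s8 (pos 8,9,10,11,12,13,14,15): 0⊕0⊕1⊕0⊕1⊕1⊕1⊕0 = 0
Syndrome s8…s1 = 0111 → error at position 7.
Flip position 7: 110110000101110 → 110110100101110
Read data bits from positions 3,5,6,7,9,10,11,12,13,14,15: 01010101110

01010101110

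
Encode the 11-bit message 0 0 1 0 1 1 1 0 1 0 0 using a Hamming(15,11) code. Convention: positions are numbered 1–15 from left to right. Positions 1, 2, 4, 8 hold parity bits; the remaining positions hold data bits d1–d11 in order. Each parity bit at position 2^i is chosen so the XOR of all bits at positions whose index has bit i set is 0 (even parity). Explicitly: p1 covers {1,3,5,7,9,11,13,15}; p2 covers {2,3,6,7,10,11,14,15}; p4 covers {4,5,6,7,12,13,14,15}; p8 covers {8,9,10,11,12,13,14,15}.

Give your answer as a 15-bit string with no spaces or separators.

110001001110100

Place data at non-parity positions: p1 p2 0 p4 0 1 0 p8 1 1 1 0 1 0 0
p1 (pos 1,3,5,7,9,11,13,15): XOR of data positions = 0⊕0⊕0⊕1⊕1⊕1⊕0 = 1
p2 (pos 2,3,6,7,10,11,14,15): XOR of data positions = 0⊕1⊕0⊕1⊕1⊕0⊕0 = 1
p4 (pos 4,5,6,7,12,13,14,15): XOR of data positions = 0⊕1⊕0⊕0⊕1⊕0⊕0 = 0
p8 (pos 8,9,10,11,12,13,14,15): XOR of data positions = 1⊕1⊕1⊕0⊕1⊕0⊕0 = 0
Codeword: 110001001110100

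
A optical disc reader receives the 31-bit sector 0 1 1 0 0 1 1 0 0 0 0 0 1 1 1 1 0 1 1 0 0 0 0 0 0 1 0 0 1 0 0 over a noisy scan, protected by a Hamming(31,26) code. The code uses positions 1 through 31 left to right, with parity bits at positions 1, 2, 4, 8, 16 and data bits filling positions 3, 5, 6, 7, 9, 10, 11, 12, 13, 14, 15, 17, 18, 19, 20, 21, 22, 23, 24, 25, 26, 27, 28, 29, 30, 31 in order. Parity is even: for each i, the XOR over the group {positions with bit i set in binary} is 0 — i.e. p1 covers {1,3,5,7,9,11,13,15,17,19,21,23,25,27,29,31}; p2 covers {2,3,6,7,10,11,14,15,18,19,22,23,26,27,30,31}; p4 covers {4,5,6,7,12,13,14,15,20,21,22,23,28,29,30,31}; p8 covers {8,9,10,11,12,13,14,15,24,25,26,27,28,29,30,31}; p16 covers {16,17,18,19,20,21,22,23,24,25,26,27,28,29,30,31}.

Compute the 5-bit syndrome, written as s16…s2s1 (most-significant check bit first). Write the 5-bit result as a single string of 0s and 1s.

s1 (pos 1,3,5,7,9,11,13,15,17,19,21,23,25,27,29,31): 0⊕1⊕0⊕1⊕0⊕0⊕1⊕1⊕0⊕1⊕0⊕0⊕0⊕0⊕1⊕0 = 0
s2 (pos 2,3,6,7,10,11,14,15,18,19,22,23,26,27,30,31): 1⊕1⊕1⊕1⊕0⊕0⊕1⊕1⊕1⊕1⊕0⊕0⊕1⊕0⊕0⊕0 = 1
s4 (pos 4,5,6,7,12,13,14,15,20,21,22,23,28,29,30,31): 0⊕0⊕1⊕1⊕0⊕1⊕1⊕1⊕0⊕0⊕0⊕0⊕0⊕1⊕0⊕0 = 0
s8 (pos 8,9,10,11,12,13,14,15,24,25,26,27,28,29,30,31): 0⊕0⊕0⊕0⊕0⊕1⊕1⊕1⊕0⊕0⊕1⊕0⊕0⊕1⊕0⊕0 = 1
s16 (pos 16,17,18,19,20,21,22,23,24,25,26,27,28,29,30,31): 1⊕0⊕1⊕1⊕0⊕0⊕0⊕0⊕0⊕0⊕1⊕0⊕0⊕1⊕0⊕0 = 1
Syndrome s16…s1 = 11010 → error at position 26.

11010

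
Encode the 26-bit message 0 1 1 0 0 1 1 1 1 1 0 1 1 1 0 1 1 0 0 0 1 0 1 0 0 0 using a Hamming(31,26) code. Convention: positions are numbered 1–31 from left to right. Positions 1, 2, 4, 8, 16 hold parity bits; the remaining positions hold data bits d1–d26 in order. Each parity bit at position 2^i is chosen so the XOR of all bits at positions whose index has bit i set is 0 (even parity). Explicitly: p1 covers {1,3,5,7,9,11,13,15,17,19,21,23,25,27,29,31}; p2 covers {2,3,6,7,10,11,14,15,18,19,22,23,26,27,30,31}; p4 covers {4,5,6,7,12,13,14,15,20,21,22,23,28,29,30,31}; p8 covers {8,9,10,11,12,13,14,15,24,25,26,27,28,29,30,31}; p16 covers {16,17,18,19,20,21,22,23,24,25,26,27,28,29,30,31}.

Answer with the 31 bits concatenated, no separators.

Place data at non-parity positions: p1 p2 0 p4 1 1 0 p8 0 1 1 1 1 1 0 p16 1 1 1 0 1 1 0 0 0 1 0 1 0 0 0
p1 (pos 1,3,5,7,9,11,13,15,17,19,21,23,25,27,29,31): XOR of data positions = 0⊕1⊕0⊕0⊕1⊕1⊕0⊕1⊕1⊕1⊕0⊕0⊕0⊕0⊕0 = 0
p2 (pos 2,3,6,7,10,11,14,15,18,19,22,23,26,27,30,31): XOR of data positions = 0⊕1⊕0⊕1⊕1⊕1⊕0⊕1⊕1⊕1⊕0⊕1⊕0⊕0⊕0 = 0
p4 (pos 4,5,6,7,12,13,14,15,20,21,22,23,28,29,30,31): XOR of data positions = 1⊕1⊕0⊕1⊕1⊕1⊕0⊕0⊕1⊕1⊕0⊕1⊕0⊕0⊕0 = 0
p8 (pos 8,9,10,11,12,13,14,15,24,25,26,27,28,29,30,31): XOR of data positions = 0⊕1⊕1⊕1⊕1⊕1⊕0⊕0⊕0⊕1⊕0⊕1⊕0⊕0⊕0 = 1
p16 (pos 16,17,18,19,20,21,22,23,24,25,26,27,28,29,30,31): XOR of data positions = 1⊕1⊕1⊕0⊕1⊕1⊕0⊕0⊕0⊕1⊕0⊕1⊕0⊕0⊕0 = 1
Codeword: 0000110101111101111011000101000

0000110101111101111011000101000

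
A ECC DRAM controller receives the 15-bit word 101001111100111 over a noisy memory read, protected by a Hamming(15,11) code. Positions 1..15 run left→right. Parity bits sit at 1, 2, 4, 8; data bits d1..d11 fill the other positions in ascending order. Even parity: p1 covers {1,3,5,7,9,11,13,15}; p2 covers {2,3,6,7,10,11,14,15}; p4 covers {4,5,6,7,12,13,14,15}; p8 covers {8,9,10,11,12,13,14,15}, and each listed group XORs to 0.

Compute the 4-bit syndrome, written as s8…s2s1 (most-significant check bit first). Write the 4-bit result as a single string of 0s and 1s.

0100

s1 (pos 1,3,5,7,9,11,13,15): 1⊕1⊕0⊕1⊕1⊕0⊕1⊕1 = 0
s2 (pos 2,3,6,7,10,11,14,15): 0⊕1⊕1⊕1⊕1⊕0⊕1⊕1 = 0
s4 (pos 4,5,6,7,12,13,14,15): 0⊕0⊕1⊕1⊕0⊕1⊕1⊕1 = 1
s8 (pos 8,9,10,11,12,13,14,15): 1⊕1⊕1⊕0⊕0⊕1⊕1⊕1 = 0
Syndrome s8…s1 = 0100 → error at position 4.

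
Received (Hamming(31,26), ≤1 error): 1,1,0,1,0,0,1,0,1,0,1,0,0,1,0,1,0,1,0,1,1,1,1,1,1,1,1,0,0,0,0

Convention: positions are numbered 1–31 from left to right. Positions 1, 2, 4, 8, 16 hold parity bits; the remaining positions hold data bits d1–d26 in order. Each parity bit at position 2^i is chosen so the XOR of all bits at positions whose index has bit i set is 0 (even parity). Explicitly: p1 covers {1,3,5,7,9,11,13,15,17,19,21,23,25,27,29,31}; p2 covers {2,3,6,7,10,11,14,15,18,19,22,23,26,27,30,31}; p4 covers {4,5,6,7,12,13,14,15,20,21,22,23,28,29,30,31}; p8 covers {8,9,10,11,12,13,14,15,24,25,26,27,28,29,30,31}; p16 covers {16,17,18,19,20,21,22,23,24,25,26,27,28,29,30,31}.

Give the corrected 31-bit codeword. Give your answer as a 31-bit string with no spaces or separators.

s1 (pos 1,3,5,7,9,11,13,15,17,19,21,23,25,27,29,31): 1⊕0⊕0⊕1⊕1⊕1⊕0⊕0⊕0⊕0⊕1⊕1⊕1⊕1⊕0⊕0 = 0
s2 (pos 2,3,6,7,10,11,14,15,18,19,22,23,26,27,30,31): 1⊕0⊕0⊕1⊕0⊕1⊕1⊕0⊕1⊕0⊕1⊕1⊕1⊕1⊕0⊕0 = 1
s4 (pos 4,5,6,7,12,13,14,15,20,21,22,23,28,29,30,31): 1⊕0⊕0⊕1⊕0⊕0⊕1⊕0⊕1⊕1⊕1⊕1⊕0⊕0⊕0⊕0 = 1
s8 (pos 8,9,10,11,12,13,14,15,24,25,26,27,28,29,30,31): 0⊕1⊕0⊕1⊕0⊕0⊕1⊕0⊕1⊕1⊕1⊕1⊕0⊕0⊕0⊕0 = 1
s16 (pos 16,17,18,19,20,21,22,23,24,25,26,27,28,29,30,31): 1⊕0⊕1⊕0⊕1⊕1⊕1⊕1⊕1⊕1⊕1⊕1⊕0⊕0⊕0⊕0 = 0
Syndrome s16…s1 = 01110 → error at position 14.
Flip position 14: 1101001010100101010111111110000 → 1101001010100001010111111110000

1101001010100001010111111110000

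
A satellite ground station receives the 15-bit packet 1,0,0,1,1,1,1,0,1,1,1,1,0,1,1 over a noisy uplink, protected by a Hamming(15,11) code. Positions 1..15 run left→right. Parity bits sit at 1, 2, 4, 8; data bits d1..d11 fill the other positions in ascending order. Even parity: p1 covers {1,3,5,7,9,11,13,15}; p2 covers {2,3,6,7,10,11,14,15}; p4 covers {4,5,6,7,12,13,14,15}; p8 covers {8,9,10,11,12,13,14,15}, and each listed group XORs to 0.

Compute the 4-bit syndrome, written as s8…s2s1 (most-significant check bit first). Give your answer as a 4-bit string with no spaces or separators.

0100

s1 (pos 1,3,5,7,9,11,13,15): 1⊕0⊕1⊕1⊕1⊕1⊕0⊕1 = 0
s2 (pos 2,3,6,7,10,11,14,15): 0⊕0⊕1⊕1⊕1⊕1⊕1⊕1 = 0
s4 (pos 4,5,6,7,12,13,14,15): 1⊕1⊕1⊕1⊕1⊕0⊕1⊕1 = 1
s8 (pos 8,9,10,11,12,13,14,15): 0⊕1⊕1⊕1⊕1⊕0⊕1⊕1 = 0
Syndrome s8…s1 = 0100 → error at position 4.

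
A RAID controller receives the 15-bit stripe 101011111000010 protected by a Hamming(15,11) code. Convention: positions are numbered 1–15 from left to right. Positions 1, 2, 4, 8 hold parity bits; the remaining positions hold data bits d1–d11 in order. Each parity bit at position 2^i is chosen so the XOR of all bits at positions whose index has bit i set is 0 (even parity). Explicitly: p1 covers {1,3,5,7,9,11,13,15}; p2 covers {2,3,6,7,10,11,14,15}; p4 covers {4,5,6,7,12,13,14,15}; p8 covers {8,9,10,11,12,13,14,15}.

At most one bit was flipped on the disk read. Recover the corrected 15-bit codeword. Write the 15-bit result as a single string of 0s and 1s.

101011110000010

s1 (pos 1,3,5,7,9,11,13,15): 1⊕1⊕1⊕1⊕1⊕0⊕0⊕0 = 1
s2 (pos 2,3,6,7,10,11,14,15): 0⊕1⊕1⊕1⊕0⊕0⊕1⊕0 = 0
s4 (pos 4,5,6,7,12,13,14,15): 0⊕1⊕1⊕1⊕0⊕0⊕1⊕0 = 0
s8 (pos 8,9,10,11,12,13,14,15): 1⊕1⊕0⊕0⊕0⊕0⊕1⊕0 = 1
Syndrome s8…s1 = 1001 → error at position 9.
Flip position 9: 101011111000010 → 101011110000010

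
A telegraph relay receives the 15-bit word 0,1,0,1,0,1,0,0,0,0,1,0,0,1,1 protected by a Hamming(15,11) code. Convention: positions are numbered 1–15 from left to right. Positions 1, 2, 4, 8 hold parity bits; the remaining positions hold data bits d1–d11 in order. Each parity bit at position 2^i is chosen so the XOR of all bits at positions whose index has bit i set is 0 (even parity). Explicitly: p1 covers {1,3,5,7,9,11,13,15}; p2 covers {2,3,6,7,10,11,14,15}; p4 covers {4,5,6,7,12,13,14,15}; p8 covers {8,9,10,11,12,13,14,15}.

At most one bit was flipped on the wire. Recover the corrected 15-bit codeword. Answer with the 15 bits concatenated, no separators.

s1 (pos 1,3,5,7,9,11,13,15): 0⊕0⊕0⊕0⊕0⊕1⊕0⊕1 = 0
s2 (pos 2,3,6,7,10,11,14,15): 1⊕0⊕1⊕0⊕0⊕1⊕1⊕1 = 1
s4 (pos 4,5,6,7,12,13,14,15): 1⊕0⊕1⊕0⊕0⊕0⊕1⊕1 = 0
s8 (pos 8,9,10,11,12,13,14,15): 0⊕0⊕0⊕1⊕0⊕0⊕1⊕1 = 1
Syndrome s8…s1 = 1010 → error at position 10.
Flip position 10: 010101000010011 → 010101000110011

010101000110011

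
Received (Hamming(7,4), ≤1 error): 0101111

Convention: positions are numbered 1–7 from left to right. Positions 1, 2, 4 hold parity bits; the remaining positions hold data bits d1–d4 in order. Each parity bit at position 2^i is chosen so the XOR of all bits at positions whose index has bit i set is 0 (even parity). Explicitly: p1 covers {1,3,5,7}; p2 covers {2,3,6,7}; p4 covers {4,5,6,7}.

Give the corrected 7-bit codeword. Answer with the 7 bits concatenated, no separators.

0001111

s1 (pos 1,3,5,7): 0⊕0⊕1⊕1 = 0
s2 (pos 2,3,6,7): 1⊕0⊕1⊕1 = 1
s4 (pos 4,5,6,7): 1⊕1⊕1⊕1 = 0
Syndrome s4…s1 = 010 → error at position 2.
Flip position 2: 0101111 → 0001111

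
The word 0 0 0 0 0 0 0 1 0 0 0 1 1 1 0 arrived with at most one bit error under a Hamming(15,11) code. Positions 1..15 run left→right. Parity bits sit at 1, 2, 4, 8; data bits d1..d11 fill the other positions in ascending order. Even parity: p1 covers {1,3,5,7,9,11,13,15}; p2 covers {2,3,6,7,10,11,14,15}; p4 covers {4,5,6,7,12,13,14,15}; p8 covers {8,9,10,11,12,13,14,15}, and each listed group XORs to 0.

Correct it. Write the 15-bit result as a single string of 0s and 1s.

000000110001110

s1 (pos 1,3,5,7,9,11,13,15): 0⊕0⊕0⊕0⊕0⊕0⊕1⊕0 = 1
s2 (pos 2,3,6,7,10,11,14,15): 0⊕0⊕0⊕0⊕0⊕0⊕1⊕0 = 1
s4 (pos 4,5,6,7,12,13,14,15): 0⊕0⊕0⊕0⊕1⊕1⊕1⊕0 = 1
s8 (pos 8,9,10,11,12,13,14,15): 1⊕0⊕0⊕0⊕1⊕1⊕1⊕0 = 0
Syndrome s8…s1 = 0111 → error at position 7.
Flip position 7: 000000010001110 → 000000110001110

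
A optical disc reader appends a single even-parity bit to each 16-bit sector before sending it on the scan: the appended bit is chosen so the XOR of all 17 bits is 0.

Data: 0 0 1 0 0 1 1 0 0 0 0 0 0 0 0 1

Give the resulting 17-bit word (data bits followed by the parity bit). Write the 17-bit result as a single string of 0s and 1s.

00100110000000010

XOR of the 16 data bits: 0⊕0⊕1⊕0⊕0⊕1⊕1⊕0⊕0⊕0⊕0⊕0⊕0⊕0⊕0⊕1 = 0
Parity bit = 0 (so all 17 bits XOR to 0).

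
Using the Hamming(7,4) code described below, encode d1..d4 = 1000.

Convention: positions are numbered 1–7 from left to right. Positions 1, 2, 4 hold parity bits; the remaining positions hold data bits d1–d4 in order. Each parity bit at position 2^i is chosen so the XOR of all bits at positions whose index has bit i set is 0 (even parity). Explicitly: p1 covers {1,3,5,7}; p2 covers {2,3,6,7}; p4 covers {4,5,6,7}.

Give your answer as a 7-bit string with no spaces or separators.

1110000

Place data at non-parity positions: p1 p2 1 p4 0 0 0
p1 (pos 1,3,5,7): XOR of data positions = 1⊕0⊕0 = 1
p2 (pos 2,3,6,7): XOR of data positions = 1⊕0⊕0 = 1
p4 (pos 4,5,6,7): XOR of data positions = 0⊕0⊕0 = 0
Codeword: 1110000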